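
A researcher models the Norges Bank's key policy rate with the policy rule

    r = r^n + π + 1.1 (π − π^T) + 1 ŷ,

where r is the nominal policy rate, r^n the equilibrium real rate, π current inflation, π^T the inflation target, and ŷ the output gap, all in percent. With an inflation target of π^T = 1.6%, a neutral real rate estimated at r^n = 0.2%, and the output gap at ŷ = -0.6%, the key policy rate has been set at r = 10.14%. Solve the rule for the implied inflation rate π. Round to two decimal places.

Collecting π: r = r^n + (1 + 1.1) π − 1.1 π^T + 1 ŷ
2.1 π = 10.14 − 0.2 + 1.1 × 1.6 − 1 × (-0.6) = 12.3
π = 12.3 / 2.1 = 5.86

5.86%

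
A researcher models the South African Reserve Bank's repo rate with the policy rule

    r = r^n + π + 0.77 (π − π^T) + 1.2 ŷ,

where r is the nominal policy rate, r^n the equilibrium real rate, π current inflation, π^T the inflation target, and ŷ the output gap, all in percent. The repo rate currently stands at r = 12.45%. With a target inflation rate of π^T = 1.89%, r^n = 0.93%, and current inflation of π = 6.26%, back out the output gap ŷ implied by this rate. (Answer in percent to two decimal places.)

1.2 ŷ = 12.45 − 0.93 − 6.26 − 0.77 × (6.26 − 1.89) = 1.8951
ŷ = 1.8951 / 1.2 = 1.58

1.58%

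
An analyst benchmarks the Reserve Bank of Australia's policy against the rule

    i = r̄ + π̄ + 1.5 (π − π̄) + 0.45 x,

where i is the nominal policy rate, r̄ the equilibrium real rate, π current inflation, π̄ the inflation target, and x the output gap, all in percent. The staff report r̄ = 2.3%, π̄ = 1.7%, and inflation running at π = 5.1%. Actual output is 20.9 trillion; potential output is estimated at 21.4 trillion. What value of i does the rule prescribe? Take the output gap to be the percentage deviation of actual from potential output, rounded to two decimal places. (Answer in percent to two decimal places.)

8.05%

Output gap = 100 × (20.9 − 21.4) / 21.4 = -2.34%.
i = 2.30 + 1.70 + 1.5 × (5.10 − 1.70) + 0.45 × (-2.34)
   = 2.30 + 1.7 + 5.1 − 1.053 = 8.05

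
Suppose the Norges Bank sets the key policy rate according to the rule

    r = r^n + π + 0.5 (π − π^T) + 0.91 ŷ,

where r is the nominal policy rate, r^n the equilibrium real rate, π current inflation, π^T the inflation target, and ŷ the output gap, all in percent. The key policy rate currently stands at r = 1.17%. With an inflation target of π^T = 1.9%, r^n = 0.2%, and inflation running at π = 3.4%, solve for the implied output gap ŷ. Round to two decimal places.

0.91 ŷ = 1.17 − 0.2 − 3.4 − 0.5 × (3.4 − 1.9) = -3.18
ŷ = -3.18 / 0.91 = -3.49

-3.49%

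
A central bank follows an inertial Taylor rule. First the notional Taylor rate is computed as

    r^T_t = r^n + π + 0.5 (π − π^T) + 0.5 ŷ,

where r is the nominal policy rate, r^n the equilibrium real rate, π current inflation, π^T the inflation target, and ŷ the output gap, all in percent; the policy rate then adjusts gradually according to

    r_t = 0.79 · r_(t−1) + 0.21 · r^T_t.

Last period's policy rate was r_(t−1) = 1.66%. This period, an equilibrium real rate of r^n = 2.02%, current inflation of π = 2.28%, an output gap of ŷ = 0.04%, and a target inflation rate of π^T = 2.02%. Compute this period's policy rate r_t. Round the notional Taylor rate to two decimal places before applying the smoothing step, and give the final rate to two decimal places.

r^T_t = 2.02 + 2.28 + 0.5 × (2.28 − 2.02) + 0.5 × 0.04
   = 2.02 + 2.28 + 0.13 + 0.02 = 4.45
r_t = 0.79 × 1.66 + 0.21 × 4.45 = 1.3114 + 0.9345 = 2.25

2.25%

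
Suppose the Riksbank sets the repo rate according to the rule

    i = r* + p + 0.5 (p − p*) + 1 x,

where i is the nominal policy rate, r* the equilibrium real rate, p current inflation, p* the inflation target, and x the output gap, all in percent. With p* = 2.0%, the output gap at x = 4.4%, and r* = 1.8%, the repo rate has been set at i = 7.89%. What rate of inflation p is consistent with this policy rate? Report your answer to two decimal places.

Collecting p: i = r* + (1 + 0.5) p − 0.5 p* + 1 x
1.5 p = 7.89 − 1.8 + 0.5 × 2.0 − 1 × 4.4 = 2.69
p = 2.69 / 1.5 = 1.79

1.79%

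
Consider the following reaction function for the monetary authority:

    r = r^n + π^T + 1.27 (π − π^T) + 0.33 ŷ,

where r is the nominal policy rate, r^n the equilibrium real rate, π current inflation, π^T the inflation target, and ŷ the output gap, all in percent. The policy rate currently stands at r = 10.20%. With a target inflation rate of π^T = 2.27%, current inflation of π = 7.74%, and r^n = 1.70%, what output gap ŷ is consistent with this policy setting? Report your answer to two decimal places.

-2.17%

0.33 ŷ = 10.20 − 1.70 − 2.27 − 1.27 × (7.74 − 2.27) = -0.7169
ŷ = -0.7169 / 0.33 = -2.17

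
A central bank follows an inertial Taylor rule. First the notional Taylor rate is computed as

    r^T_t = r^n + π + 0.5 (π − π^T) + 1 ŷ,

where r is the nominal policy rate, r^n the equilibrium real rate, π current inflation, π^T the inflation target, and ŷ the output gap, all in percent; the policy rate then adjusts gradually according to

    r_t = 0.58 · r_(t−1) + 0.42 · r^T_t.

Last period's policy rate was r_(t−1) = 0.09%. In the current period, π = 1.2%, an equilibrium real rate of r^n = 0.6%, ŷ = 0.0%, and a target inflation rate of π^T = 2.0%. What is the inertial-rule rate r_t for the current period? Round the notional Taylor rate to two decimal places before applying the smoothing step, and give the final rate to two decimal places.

0.64%

r^T_t = 0.6 + 1.2 + 0.5 × (1.2 − 2.0) + 1 × 0.0
   = 0.6 + 1.2 − 0.4 + 0 = 1.40
r_t = 0.58 × 0.09 + 0.42 × 1.40 = 0.0522 + 0.588 = 0.64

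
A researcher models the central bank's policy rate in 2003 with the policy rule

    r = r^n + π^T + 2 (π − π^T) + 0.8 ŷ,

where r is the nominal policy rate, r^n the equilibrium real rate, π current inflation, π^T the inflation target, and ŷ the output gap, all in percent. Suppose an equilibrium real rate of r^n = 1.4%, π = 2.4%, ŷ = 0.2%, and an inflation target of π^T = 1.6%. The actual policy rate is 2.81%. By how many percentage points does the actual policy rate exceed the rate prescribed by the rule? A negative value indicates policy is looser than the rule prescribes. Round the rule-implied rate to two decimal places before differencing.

-1.95 pp

r = 1.4 + 1.6 + 2 × (2.4 − 1.6) + 0.8 × 0.2
   = 1.4 + 1.6 + 1.6 + 0.16 = 4.76
Deviation = 2.81 − 4.76 = -1.95 pp.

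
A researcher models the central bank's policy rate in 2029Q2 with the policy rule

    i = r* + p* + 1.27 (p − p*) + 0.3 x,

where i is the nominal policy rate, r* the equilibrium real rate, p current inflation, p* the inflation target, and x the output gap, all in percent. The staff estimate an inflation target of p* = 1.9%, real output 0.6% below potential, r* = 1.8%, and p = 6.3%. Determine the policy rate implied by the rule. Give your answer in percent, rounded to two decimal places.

Output 0.6% below potential → x = -0.6.
i = 1.8 + 1.9 + 1.27 × (6.3 − 1.9) + 0.3 × (-0.6)
   = 1.8 + 1.9 + 5.588 − 0.18 = 9.11

9.11%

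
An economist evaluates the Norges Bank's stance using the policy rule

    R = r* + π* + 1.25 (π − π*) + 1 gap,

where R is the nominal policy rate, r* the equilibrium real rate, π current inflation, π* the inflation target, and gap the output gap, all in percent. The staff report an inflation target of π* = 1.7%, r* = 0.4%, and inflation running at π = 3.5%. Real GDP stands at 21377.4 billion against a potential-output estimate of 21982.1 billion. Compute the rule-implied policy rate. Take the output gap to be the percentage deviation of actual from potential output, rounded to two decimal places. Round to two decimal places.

1.60%

Output gap = 100 × (21377.4 − 21982.1) / 21982.1 = -2.75%.
R = 0.40 + 1.70 + 1.25 × (3.50 − 1.70) + 1 × (-2.75)
   = 0.40 + 1.7 + 2.25 − 2.75 = 1.60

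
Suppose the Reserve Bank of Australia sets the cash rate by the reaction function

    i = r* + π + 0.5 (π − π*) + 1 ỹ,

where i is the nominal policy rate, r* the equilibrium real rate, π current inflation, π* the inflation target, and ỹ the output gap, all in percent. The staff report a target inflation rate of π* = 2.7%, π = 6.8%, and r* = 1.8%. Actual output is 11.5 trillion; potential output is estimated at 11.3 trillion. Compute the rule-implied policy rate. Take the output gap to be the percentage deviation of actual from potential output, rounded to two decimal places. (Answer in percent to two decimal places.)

12.42%

Output gap = 100 × (11.5 − 11.3) / 11.3 = 1.77%.
i = 1.80 + 6.80 + 0.5 × (6.80 − 2.70) + 1 × 1.77
   = 1.80 + 6.8 + 2.05 + 1.77 = 12.42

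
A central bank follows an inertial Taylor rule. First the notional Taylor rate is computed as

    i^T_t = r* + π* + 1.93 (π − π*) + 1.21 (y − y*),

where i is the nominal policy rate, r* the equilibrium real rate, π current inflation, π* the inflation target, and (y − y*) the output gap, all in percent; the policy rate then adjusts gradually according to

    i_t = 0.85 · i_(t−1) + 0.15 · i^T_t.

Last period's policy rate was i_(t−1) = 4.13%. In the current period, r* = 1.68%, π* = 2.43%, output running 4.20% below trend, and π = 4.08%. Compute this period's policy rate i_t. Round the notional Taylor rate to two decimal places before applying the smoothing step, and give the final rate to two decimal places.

Output 4.20% below potential → (y − y*) = -4.20.
i^T_t = 1.68 + 2.43 + 1.93 × (4.08 − 2.43) + 1.21 × (-4.20)
   = 1.68 + 2.43 + 3.1845 − 5.082 = 2.21
i_t = 0.85 × 4.13 + 0.15 × 2.21 = 3.5105 + 0.3315 = 3.84

3.84%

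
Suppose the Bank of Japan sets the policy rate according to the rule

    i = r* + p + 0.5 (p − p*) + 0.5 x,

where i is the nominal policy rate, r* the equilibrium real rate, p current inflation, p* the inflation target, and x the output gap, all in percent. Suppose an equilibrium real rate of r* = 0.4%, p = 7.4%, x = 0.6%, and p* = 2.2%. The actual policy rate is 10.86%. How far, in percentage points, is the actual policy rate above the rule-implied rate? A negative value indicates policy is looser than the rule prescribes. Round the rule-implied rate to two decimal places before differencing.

i = 0.4 + 7.4 + 0.5 × (7.4 − 2.2) + 0.5 × 0.6
   = 0.4 + 7.4 + 2.6 + 0.3 = 10.70
Deviation = 10.86 − 10.70 = 0.16 pp.

0.16 pp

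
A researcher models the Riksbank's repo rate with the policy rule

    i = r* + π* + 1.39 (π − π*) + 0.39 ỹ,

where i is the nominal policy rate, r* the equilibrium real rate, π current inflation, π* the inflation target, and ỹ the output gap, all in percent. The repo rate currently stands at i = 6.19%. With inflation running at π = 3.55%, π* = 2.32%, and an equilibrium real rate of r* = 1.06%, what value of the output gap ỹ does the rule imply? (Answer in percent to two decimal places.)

0.39 ỹ = 6.19 − 1.06 − 2.32 − 1.39 × (3.55 − 2.32) = 1.1003
ỹ = 1.1003 / 0.39 = 2.82

2.82%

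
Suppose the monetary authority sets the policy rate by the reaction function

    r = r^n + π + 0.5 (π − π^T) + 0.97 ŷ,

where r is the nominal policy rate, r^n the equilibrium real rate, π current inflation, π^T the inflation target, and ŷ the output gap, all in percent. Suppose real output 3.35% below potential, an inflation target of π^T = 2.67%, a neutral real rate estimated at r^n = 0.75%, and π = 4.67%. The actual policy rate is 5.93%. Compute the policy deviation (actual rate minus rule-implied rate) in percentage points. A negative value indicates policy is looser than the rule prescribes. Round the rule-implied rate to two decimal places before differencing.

Output 3.35% below potential → ŷ = -3.35.
r = 0.75 + 4.67 + 0.5 × (4.67 − 2.67) + 0.97 × (-3.35)
   = 0.75 + 4.67 + 1 − 3.2495 = 3.17
Deviation = 5.93 − 3.17 = 2.76 pp.

2.76 pp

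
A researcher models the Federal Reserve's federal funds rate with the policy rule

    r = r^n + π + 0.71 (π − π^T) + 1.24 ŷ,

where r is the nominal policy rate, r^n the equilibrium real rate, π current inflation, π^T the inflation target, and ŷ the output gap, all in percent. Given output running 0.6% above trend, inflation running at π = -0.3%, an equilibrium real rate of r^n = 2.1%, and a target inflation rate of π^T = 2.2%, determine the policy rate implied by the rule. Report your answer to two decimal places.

0.77%

Output 0.6% above potential → ŷ = 0.6.
r = 2.1 + (-0.3) + 0.71 × (-0.3 − 2.2) + 1.24 × 0.6
   = 2.1 − 0.3 − 1.775 + 0.744 = 0.77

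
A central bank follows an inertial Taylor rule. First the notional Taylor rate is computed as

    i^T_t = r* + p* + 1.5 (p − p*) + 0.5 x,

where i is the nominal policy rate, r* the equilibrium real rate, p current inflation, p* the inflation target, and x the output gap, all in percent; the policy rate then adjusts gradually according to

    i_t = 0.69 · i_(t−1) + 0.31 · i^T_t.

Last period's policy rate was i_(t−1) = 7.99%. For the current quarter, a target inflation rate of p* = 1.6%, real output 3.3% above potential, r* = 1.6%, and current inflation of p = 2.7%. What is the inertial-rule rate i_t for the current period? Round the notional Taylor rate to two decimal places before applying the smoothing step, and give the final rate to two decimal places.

7.53%

Output 3.3% above potential → x = 3.3.
i^T_t = 1.6 + 1.6 + 1.5 × (2.7 − 1.6) + 0.5 × 3.3
   = 1.6 + 1.6 + 1.65 + 1.65 = 6.50
i_t = 0.69 × 7.99 + 0.31 × 6.50 = 5.5131 + 2.015 = 7.53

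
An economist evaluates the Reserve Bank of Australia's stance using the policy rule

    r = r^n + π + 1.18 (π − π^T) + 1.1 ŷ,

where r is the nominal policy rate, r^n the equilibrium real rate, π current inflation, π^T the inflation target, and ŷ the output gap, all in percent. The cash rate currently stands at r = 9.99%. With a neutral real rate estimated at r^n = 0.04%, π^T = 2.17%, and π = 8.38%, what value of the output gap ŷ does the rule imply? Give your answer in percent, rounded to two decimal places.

1.1 ŷ = 9.99 − 0.04 − 8.38 − 1.18 × (8.38 − 2.17) = -5.7578
ŷ = -5.7578 / 1.1 = -5.23

-5.23%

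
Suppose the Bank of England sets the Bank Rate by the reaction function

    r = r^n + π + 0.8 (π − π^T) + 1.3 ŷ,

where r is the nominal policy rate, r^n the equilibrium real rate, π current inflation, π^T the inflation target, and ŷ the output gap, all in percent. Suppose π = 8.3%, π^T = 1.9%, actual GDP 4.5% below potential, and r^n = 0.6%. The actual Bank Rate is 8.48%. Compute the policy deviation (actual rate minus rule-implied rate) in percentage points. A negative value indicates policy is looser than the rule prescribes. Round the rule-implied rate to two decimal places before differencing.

Output 4.5% below potential → ŷ = -4.5.
r = 0.6 + 8.3 + 0.8 × (8.3 − 1.9) + 1.3 × (-4.5)
   = 0.6 + 8.3 + 5.12 − 5.85 = 8.17
Deviation = 8.48 − 8.17 = 0.31 pp.

0.31 pp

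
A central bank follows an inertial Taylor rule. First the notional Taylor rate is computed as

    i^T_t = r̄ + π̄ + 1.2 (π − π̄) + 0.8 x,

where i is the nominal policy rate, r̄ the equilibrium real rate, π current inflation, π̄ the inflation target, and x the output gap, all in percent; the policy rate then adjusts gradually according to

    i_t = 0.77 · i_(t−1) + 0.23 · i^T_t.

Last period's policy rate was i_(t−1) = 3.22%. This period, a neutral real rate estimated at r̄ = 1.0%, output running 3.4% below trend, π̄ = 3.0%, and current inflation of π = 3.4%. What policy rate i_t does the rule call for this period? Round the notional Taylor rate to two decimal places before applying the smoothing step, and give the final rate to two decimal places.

2.88%

Output 3.4% below potential → x = -3.4.
i^T_t = 1.0 + 3.0 + 1.2 × (3.4 − 3.0) + 0.8 × (-3.4)
   = 1.0 + 3 + 0.48 − 2.72 = 1.76
i_t = 0.77 × 3.22 + 0.23 × 1.76 = 2.4794 + 0.4048 = 2.88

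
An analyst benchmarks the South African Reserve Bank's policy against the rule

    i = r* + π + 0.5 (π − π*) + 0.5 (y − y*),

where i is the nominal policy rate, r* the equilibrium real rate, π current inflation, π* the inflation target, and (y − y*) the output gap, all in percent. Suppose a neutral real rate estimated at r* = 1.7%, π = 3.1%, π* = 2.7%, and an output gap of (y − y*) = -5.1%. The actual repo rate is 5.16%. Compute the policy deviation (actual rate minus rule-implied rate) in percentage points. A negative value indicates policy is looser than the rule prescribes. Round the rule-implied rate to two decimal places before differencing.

2.71 pp

i = 1.7 + 3.1 + 0.5 × (3.1 − 2.7) + 0.5 × (-5.1)
   = 1.7 + 3.1 + 0.2 − 2.55 = 2.45
Deviation = 5.16 − 2.45 = 2.71 pp.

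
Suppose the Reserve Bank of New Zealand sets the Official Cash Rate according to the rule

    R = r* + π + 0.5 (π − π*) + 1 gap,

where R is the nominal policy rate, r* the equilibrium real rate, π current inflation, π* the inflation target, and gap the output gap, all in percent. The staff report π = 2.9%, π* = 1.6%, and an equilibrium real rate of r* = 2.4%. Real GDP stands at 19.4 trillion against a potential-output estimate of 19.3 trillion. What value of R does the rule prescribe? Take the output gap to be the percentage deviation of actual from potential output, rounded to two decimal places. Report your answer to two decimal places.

Output gap = 100 × (19.4 − 19.3) / 19.3 = 0.52%.
R = 2.40 + 2.90 + 0.5 × (2.90 − 1.60) + 1 × 0.52
   = 2.40 + 2.9 + 0.65 + 0.52 = 6.47

6.47%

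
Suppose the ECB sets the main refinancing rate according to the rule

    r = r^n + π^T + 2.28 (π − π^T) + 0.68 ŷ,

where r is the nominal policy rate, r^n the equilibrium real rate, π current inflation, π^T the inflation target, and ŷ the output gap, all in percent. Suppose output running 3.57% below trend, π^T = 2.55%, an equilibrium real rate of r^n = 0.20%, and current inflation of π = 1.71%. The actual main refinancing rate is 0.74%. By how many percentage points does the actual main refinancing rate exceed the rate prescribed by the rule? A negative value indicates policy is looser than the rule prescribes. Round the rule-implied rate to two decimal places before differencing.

Output 3.57% below potential → ŷ = -3.57.
r = 0.20 + 2.55 + 2.28 × (1.71 − 2.55) + 0.68 × (-3.57)
   = 0.20 + 2.55 − 1.9152 − 2.4276 = -1.59
Deviation = 0.74 − (-1.59) = 2.33 pp.

2.33 pp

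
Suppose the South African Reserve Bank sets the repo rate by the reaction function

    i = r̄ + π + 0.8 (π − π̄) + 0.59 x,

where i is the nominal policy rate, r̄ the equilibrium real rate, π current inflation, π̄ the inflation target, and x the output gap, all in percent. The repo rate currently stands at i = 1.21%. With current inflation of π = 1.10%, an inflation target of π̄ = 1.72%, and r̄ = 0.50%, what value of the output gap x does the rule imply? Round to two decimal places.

0.59 x = 1.21 − 0.50 − 1.10 − 0.8 × (1.10 − 1.72) = 0.106
x = 0.106 / 0.59 = 0.18

0.18%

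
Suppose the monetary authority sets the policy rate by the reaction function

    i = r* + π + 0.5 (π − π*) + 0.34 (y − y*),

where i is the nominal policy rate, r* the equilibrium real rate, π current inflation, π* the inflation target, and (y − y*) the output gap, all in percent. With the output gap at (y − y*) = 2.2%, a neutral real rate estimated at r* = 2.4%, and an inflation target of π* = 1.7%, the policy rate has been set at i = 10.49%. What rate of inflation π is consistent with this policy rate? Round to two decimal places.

5.46%

Collecting π: i = r* + (1 + 0.5) π − 0.5 π* + 0.34 (y − y*)
1.5 π = 10.49 − 2.4 + 0.5 × 1.7 − 0.34 × 2.2 = 8.192
π = 8.192 / 1.5 = 5.46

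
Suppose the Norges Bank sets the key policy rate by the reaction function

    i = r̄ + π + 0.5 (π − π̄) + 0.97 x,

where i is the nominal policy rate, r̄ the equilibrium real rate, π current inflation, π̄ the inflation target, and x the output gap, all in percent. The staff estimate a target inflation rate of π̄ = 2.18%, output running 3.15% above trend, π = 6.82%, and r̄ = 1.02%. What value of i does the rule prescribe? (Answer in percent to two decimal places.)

13.22%

Output 3.15% above potential → x = 3.15.
i = 1.02 + 6.82 + 0.5 × (6.82 − 2.18) + 0.97 × 3.15
   = 1.02 + 6.82 + 2.32 + 3.0555 = 13.22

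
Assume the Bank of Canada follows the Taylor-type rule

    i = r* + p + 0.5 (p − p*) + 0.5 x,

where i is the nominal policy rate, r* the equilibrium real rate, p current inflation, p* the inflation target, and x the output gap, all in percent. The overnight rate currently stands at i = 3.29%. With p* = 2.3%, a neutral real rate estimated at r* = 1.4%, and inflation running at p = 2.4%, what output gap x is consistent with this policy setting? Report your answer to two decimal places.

-1.12%

0.5 x = 3.29 − 1.4 − 2.4 − 0.5 × (2.4 − 2.3) = -0.56
x = -0.56 / 0.5 = -1.12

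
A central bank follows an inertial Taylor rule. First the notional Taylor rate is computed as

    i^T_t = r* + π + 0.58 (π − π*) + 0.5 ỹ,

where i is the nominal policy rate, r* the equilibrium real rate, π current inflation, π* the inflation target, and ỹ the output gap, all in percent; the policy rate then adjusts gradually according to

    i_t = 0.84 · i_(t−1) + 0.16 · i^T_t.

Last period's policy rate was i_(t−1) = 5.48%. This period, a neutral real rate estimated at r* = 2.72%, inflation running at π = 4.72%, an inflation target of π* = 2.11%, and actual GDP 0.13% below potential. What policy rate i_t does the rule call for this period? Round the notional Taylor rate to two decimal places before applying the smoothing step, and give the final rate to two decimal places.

Output 0.13% below potential → ỹ = -0.13.
i^T_t = 2.72 + 4.72 + 0.58 × (4.72 − 2.11) + 0.5 × (-0.13)
   = 2.72 + 4.72 + 1.5138 − 0.065 = 8.89
i_t = 0.84 × 5.48 + 0.16 × 8.89 = 4.6032 + 1.4224 = 6.03

6.03%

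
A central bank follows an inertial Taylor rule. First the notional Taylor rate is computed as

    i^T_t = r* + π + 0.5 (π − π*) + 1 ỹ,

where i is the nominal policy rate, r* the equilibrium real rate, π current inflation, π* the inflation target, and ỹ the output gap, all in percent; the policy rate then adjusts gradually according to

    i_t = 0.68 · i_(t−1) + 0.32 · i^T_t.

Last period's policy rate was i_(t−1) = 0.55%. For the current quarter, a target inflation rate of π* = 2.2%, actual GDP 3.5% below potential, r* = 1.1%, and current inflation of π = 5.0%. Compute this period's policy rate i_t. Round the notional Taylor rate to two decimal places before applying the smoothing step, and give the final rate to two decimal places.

1.65%

Output 3.5% below potential → ỹ = -3.5.
i^T_t = 1.1 + 5.0 + 0.5 × (5.0 − 2.2) + 1 × (-3.5)
   = 1.1 + 5 + 1.4 − 3.5 = 4.00
i_t = 0.68 × 0.55 + 0.32 × 4.00 = 0.374 + 1.28 = 1.65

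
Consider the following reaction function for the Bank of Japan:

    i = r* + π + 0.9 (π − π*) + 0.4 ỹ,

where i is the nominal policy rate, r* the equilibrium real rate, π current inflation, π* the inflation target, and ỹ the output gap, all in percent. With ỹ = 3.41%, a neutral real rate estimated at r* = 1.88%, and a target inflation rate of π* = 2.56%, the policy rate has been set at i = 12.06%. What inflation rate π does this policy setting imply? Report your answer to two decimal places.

5.85%

Collecting π: i = r* + (1 + 0.9) π − 0.9 π* + 0.4 ỹ
1.9 π = 12.06 − 1.88 + 0.9 × 2.56 − 0.4 × 3.41 = 11.12
π = 11.12 / 1.9 = 5.85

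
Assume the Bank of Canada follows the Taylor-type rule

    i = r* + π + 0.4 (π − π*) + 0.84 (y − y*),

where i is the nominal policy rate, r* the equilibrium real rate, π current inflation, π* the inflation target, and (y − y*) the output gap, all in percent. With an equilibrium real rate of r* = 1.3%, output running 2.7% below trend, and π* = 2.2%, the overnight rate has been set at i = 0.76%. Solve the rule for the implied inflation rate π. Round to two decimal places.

Output 2.7% below potential → (y − y*) = -2.7.
Collecting π: i = r* + (1 + 0.4) π − 0.4 π* + 0.84 (y − y*)
1.4 π = 0.76 − 1.3 + 0.4 × 2.2 − 0.84 × (-2.7) = 2.608
π = 2.608 / 1.4 = 1.86

1.86%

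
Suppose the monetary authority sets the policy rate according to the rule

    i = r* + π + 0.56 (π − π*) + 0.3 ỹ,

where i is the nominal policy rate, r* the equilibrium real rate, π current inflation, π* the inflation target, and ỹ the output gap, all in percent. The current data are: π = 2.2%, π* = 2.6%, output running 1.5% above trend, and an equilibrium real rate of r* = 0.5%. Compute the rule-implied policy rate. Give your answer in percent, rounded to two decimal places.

Output 1.5% above potential → ỹ = 1.5.
i = 0.5 + 2.2 + 0.56 × (2.2 − 2.6) + 0.3 × 1.5
   = 0.5 + 2.2 − 0.224 + 0.45 = 2.93

2.93%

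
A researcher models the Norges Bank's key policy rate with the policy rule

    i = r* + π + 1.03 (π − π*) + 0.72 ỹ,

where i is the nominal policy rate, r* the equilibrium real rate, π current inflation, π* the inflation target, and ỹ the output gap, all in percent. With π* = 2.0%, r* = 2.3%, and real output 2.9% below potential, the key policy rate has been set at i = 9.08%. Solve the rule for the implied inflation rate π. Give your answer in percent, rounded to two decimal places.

5.38%

Output 2.9% below potential → ỹ = -2.9.
Collecting π: i = r* + (1 + 1.03) π − 1.03 π* + 0.72 ỹ
2.03 π = 9.08 − 2.3 + 1.03 × 2.0 − 0.72 × (-2.9) = 10.928
π = 10.928 / 2.03 = 5.38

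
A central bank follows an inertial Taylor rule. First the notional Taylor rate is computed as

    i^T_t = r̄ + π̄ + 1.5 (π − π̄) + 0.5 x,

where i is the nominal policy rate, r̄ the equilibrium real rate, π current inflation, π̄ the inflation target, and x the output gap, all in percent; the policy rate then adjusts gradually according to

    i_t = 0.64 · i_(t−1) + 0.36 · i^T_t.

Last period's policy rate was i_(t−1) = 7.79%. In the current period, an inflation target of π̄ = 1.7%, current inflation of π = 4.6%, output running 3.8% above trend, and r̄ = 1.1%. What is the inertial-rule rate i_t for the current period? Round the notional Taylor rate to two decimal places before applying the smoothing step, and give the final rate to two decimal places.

Output 3.8% above potential → x = 3.8.
i^T_t = 1.1 + 1.7 + 1.5 × (4.6 − 1.7) + 0.5 × 3.8
   = 1.1 + 1.7 + 4.35 + 1.9 = 9.05
i_t = 0.64 × 7.79 + 0.36 × 9.05 = 4.9856 + 3.258 = 8.24

8.24%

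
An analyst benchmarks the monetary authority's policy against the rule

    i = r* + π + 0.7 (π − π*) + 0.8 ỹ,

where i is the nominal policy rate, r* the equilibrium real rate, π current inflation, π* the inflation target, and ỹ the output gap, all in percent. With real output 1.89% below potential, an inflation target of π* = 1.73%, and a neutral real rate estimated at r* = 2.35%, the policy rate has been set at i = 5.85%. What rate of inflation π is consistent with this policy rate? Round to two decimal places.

3.66%

Output 1.89% below potential → ỹ = -1.89.
Collecting π: i = r* + (1 + 0.7) π − 0.7 π* + 0.8 ỹ
1.7 π = 5.85 − 2.35 + 0.7 × 1.73 − 0.8 × (-1.89) = 6.223
π = 6.223 / 1.7 = 3.66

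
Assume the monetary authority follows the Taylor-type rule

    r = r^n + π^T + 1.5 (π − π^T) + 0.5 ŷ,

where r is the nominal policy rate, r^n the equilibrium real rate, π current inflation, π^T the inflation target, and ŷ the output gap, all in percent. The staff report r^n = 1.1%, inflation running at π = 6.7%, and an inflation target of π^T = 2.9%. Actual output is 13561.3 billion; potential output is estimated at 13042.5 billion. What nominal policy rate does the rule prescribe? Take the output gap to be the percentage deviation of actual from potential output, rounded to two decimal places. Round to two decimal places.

Output gap = 100 × (13561.3 − 13042.5) / 13042.5 = 3.98%.
r = 1.10 + 2.90 + 1.5 × (6.70 − 2.90) + 0.5 × 3.98
   = 1.10 + 2.9 + 5.7 + 1.99 = 11.69

11.69%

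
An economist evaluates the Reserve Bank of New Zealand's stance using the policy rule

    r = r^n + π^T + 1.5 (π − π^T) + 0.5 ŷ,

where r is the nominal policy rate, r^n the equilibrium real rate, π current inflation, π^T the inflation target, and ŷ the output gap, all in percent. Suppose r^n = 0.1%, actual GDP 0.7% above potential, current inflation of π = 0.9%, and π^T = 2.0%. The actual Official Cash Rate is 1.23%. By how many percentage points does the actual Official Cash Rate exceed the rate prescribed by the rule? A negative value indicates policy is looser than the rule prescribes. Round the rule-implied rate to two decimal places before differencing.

0.43 pp

Output 0.7% above potential → ŷ = 0.7.
r = 0.1 + 2.0 + 1.5 × (0.9 − 2.0) + 0.5 × 0.7
   = 0.1 + 2 − 1.65 + 0.35 = 0.80
Deviation = 1.23 − 0.80 = 0.43 pp.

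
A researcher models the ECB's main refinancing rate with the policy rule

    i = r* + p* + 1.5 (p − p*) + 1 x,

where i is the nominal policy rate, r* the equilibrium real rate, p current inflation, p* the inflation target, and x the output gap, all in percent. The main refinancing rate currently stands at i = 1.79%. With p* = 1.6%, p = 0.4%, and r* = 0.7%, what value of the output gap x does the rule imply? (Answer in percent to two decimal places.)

1.29%

1 x = 1.79 − 0.7 − 1.6 − 1.5 × (0.4 − 1.6) = 1.29
x = 1.29 / 1 = 1.29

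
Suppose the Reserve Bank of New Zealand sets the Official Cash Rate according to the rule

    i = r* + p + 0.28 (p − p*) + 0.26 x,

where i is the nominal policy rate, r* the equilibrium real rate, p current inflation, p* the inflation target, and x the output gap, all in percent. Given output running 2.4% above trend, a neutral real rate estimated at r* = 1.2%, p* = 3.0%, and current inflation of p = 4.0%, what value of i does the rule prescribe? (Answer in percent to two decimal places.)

6.10%

Output 2.4% above potential → x = 2.4.
i = 1.2 + 4.0 + 0.28 × (4.0 − 3.0) + 0.26 × 2.4
   = 1.2 + 4 + 0.28 + 0.624 = 6.10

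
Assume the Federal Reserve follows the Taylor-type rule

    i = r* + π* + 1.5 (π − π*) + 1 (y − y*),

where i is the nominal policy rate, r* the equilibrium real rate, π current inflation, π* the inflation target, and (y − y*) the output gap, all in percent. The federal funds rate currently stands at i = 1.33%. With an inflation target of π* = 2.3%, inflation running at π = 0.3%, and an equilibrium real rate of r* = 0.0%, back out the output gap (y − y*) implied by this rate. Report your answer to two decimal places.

1 (y − y*) = 1.33 − 0.0 − 2.3 − 1.5 × (0.3 − 2.3) = 2.03
(y − y*) = 2.03 / 1 = 2.03

2.03%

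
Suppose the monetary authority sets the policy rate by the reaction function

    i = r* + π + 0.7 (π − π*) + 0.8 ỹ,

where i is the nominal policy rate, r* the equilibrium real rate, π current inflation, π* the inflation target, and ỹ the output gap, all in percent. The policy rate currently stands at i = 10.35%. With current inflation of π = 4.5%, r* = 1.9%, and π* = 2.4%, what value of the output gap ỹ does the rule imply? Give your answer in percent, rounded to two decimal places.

3.10%

0.8 ỹ = 10.35 − 1.9 − 4.5 − 0.7 × (4.5 − 2.4) = 2.48
ỹ = 2.48 / 0.8 = 3.10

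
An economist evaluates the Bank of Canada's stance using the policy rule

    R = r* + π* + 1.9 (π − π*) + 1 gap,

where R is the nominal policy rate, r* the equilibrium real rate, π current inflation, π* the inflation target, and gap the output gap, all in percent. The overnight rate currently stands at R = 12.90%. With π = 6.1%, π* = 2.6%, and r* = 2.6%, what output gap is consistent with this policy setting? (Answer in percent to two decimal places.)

1 gap = 12.90 − 2.6 − 2.6 − 1.9 × (6.1 − 2.6) = 1.05
gap = 1.05 / 1 = 1.05

1.05%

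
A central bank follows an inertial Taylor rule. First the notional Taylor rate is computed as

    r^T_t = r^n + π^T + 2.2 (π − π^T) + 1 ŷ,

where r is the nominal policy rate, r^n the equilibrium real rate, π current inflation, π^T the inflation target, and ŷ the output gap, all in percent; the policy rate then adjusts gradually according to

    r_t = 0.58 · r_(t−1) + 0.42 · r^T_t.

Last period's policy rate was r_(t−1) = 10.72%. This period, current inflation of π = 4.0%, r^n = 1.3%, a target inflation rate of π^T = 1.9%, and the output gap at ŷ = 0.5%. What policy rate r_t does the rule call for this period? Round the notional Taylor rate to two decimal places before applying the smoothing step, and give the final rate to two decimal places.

9.71%

r^T_t = 1.3 + 1.9 + 2.2 × (4.0 − 1.9) + 1 × 0.5
   = 1.3 + 1.9 + 4.62 + 0.5 = 8.32
r_t = 0.58 × 10.72 + 0.42 × 8.32 = 6.2176 + 3.4944 = 9.71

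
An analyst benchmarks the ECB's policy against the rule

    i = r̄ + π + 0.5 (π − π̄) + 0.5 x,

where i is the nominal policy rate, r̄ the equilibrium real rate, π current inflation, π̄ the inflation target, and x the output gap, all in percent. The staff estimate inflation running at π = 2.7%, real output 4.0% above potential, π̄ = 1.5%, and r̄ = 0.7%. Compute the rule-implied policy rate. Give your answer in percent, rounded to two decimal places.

Output 4.0% above potential → x = 4.0.
i = 0.7 + 2.7 + 0.5 × (2.7 − 1.5) + 0.5 × 4.0
   = 0.7 + 2.7 + 0.6 + 2 = 6.00

6.00%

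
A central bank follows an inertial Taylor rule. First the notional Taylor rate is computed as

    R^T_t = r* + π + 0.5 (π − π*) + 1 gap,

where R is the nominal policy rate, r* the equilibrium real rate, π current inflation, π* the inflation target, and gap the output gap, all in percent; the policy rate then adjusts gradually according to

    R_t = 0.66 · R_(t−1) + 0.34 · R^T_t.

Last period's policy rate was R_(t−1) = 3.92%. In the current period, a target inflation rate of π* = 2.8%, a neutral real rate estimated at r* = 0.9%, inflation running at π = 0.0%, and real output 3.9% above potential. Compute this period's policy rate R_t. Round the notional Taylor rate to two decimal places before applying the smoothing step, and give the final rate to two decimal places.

Output 3.9% above potential → gap = 3.9.
R^T_t = 0.9 + 0.0 + 0.5 × (0.0 − 2.8) + 1 × 3.9
   = 0.9 + 0 − 1.4 + 3.9 = 3.40
R_t = 0.66 × 3.92 + 0.34 × 3.40 = 2.5872 + 1.156 = 3.74

3.74%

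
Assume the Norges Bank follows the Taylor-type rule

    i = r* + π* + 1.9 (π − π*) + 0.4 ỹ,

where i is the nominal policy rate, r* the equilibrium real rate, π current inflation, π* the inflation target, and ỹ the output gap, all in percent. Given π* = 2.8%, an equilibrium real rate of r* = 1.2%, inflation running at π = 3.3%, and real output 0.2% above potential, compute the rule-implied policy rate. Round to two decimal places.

Output 0.2% above potential → ỹ = 0.2.
i = 1.2 + 2.8 + 1.9 × (3.3 − 2.8) + 0.4 × 0.2
   = 1.2 + 2.8 + 0.95 + 0.08 = 5.03

5.03%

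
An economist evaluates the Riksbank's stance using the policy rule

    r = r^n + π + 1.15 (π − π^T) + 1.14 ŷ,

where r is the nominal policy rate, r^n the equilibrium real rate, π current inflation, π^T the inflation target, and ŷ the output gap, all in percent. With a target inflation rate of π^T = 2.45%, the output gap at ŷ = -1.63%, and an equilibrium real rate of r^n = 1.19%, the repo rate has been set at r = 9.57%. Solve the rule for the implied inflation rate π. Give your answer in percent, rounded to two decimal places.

Collecting π: r = r^n + (1 + 1.15) π − 1.15 π^T + 1.14 ŷ
2.15 π = 9.57 − 1.19 + 1.15 × 2.45 − 1.14 × (-1.63) = 13.0557
π = 13.0557 / 2.15 = 6.07

6.07%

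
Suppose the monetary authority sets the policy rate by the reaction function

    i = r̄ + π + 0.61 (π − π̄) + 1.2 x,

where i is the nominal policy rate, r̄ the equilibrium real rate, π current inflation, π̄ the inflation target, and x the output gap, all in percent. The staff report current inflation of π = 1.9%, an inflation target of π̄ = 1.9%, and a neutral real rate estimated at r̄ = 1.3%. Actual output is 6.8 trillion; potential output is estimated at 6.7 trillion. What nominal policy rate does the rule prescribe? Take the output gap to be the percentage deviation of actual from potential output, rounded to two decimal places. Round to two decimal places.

4.99%

Output gap = 100 × (6.8 − 6.7) / 6.7 = 1.49%.
i = 1.30 + 1.90 + 0.61 × (1.90 − 1.90) + 1.2 × 1.49
   = 1.30 + 1.9 + 0 + 1.788 = 4.99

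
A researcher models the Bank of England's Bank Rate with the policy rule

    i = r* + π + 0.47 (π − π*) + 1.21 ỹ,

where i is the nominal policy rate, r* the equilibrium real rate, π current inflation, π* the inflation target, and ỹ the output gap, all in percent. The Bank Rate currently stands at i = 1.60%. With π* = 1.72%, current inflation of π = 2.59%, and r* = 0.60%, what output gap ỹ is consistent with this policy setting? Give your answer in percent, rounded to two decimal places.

1.21 ỹ = 1.60 − 0.60 − 2.59 − 0.47 × (2.59 − 1.72) = -1.9989
ỹ = -1.9989 / 1.21 = -1.65

-1.65%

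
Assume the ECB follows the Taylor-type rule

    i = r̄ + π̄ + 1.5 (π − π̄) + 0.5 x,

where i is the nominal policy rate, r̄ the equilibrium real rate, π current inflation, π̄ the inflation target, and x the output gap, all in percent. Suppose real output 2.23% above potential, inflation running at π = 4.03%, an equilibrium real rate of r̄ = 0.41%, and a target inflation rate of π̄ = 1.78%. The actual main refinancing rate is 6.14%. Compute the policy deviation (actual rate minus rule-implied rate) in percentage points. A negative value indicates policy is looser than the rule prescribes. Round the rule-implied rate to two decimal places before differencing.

Output 2.23% above potential → x = 2.23.
i = 0.41 + 1.78 + 1.5 × (4.03 − 1.78) + 0.5 × 2.23
   = 0.41 + 1.78 + 3.375 + 1.115 = 6.68
Deviation = 6.14 − 6.68 = -0.54 pp.

-0.54 pp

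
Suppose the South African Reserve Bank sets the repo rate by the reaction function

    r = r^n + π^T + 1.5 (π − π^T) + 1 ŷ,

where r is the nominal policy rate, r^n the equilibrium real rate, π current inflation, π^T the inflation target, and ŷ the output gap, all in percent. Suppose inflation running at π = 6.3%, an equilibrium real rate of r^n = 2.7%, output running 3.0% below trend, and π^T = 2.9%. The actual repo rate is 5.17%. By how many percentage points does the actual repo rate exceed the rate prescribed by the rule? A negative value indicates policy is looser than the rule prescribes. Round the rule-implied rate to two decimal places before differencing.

Output 3.0% below potential → ŷ = -3.0.
r = 2.7 + 2.9 + 1.5 × (6.3 − 2.9) + 1 × (-3.0)
   = 2.7 + 2.9 + 5.1 − 3 = 7.70
Deviation = 5.17 − 7.70 = -2.53 pp.

-2.53 pp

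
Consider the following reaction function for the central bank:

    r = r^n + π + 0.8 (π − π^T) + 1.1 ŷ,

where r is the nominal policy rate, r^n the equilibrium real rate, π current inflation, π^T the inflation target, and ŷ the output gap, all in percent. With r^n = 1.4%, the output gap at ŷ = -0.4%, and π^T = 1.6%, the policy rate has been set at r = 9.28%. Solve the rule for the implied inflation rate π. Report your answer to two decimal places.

5.33%

Collecting π: r = r^n + (1 + 0.8) π − 0.8 π^T + 1.1 ŷ
1.8 π = 9.28 − 1.4 + 0.8 × 1.6 − 1.1 × (-0.4) = 9.6
π = 9.6 / 1.8 = 5.33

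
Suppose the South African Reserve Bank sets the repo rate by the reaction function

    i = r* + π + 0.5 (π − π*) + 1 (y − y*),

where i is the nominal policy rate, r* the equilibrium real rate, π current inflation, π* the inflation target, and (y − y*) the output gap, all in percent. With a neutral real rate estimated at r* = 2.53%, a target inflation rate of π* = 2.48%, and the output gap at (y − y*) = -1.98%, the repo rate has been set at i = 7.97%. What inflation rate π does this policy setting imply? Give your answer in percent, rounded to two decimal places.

5.77%

Collecting π: i = r* + (1 + 0.5) π − 0.5 π* + 1 (y − y*)
1.5 π = 7.97 − 2.53 + 0.5 × 2.48 − 1 × (-1.98) = 8.66
π = 8.66 / 1.5 = 5.77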